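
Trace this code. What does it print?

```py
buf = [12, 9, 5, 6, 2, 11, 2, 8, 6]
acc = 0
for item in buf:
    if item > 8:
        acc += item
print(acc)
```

32

item=12: >8, acc = 0+12 = 12
item=9: >8, acc = 12+9 = 21
item=5: not >8
item=6: not >8
item=2: not >8
item=11: >8, acc = 21+11 = 32
item=2: not >8
item=8: not >8
item=6: not >8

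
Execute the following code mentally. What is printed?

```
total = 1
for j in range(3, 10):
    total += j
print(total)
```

j=3: total = 1+3 = 4
j=4: total = 4+4 = 8
j=5: total = 8+5 = 13
j=6: total = 13+6 = 19
j=7: total = 19+7 = 26
j=8: total = 26+8 = 34
j=9: total = 34+9 = 43

43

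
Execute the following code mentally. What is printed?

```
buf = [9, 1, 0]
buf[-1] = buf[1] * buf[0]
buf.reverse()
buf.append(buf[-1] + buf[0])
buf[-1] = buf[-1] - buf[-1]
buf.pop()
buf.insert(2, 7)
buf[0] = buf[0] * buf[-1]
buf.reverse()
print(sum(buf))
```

98

buf[-1] = buf[1]*buf[0] = 1*9 = 9 → [9, 1, 9]
reverse → [9, 1, 9]
append buf[-1]+buf[0] = 9+9 = 18 → [9, 1, 9, 18]
buf[-1] = buf[-1]-buf[-1] = 18-18 = 0 → [9, 1, 9, 0]
pop() removes 0 → [9, 1, 9]
insert 7 at 2 → [9, 1, 7, 9]
buf[0] = buf[0]*buf[-1] = 9*9 = 81 → [81, 1, 7, 9]
reverse → [9, 7, 1, 81]
sum = 98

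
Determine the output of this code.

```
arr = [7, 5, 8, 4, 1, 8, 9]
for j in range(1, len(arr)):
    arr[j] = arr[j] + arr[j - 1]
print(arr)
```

j=1: arr[1] = 5+7 = 12 → [7, 12, 8, 4, 1, 8, 9]
j=2: arr[2] = 8+12 = 20 → [7, 12, 20, 4, 1, 8, 9]
j=3: arr[3] = 4+20 = 24 → [7, 12, 20, 24, 1, 8, 9]
j=4: arr[4] = 1+24 = 25 → [7, 12, 20, 24, 25, 8, 9]
j=5: arr[5] = 8+25 = 33 → [7, 12, 20, 24, 25, 33, 9]
j=6: arr[6] = 9+33 = 42 → [7, 12, 20, 24, 25, 33, 42]

[7, 12, 20, 24, 25, 33, 42]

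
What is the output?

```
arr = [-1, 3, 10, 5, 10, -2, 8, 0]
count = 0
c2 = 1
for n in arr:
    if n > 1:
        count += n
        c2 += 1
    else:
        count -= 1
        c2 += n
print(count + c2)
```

36

n=-1: not >1, count = 0-1 = -1; c2=0
n=3: >1, count = (-1)+3 = 2; c2=1
n=10: >1, count = 2+10 = 12; c2=2
n=5: >1, count = 12+5 = 17; c2=3
n=10: >1, count = 17+10 = 27; c2=4
n=-2: not >1, count = 27-1 = 26; c2=2
n=8: >1, count = 26+8 = 34; c2=3
n=0: not >1, count = 34-1 = 33; c2=3
count+c2 = 33+3 = 36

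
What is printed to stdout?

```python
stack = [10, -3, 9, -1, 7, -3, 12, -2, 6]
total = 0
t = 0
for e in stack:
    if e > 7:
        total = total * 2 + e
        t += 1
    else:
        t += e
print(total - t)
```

63

e=10: >7, total = 0*2+10 = 10; t=1
e=-3: not >7; t=-2
e=9: >7, total = 10*2+9 = 29; t=-1
e=-1: not >7; t=-2
e=7: not >7; t=5
e=-3: not >7; t=2
e=12: >7, total = 29*2+12 = 70; t=3
e=-2: not >7; t=1
e=6: not >7; t=7
total-t = 70-7 = 63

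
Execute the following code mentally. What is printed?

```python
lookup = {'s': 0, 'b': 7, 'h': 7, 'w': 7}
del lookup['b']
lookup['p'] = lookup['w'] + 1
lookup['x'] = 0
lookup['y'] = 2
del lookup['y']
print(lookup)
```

{'s': 0, 'h': 7, 'w': 7, 'p': 8, 'x': 0}

del 'b' → {'s': 0, 'h': 7, 'w': 7}
lookup['p'] = lookup['w']+1 = 8 → {'s': 0, 'h': 7, 'w': 7, 'p': 8}
lookup['x'] = 0 → {'s': 0, 'h': 7, 'w': 7, 'p': 8, 'x': 0}
lookup['y'] = 2 → {'s': 0, 'h': 7, 'w': 7, 'p': 8, 'x': 0, 'y': 2}
del 'y' → {'s': 0, 'h': 7, 'w': 7, 'p': 8, 'x': 0}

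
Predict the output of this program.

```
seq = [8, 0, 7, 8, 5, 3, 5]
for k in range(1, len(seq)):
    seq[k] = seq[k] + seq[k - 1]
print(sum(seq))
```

k=1: seq[1] = 0+8 = 8 → [8, 8, 7, 8, 5, 3, 5]
k=2: seq[2] = 7+8 = 15 → [8, 8, 15, 8, 5, 3, 5]
k=3: seq[3] = 8+15 = 23 → [8, 8, 15, 23, 5, 3, 5]
k=4: seq[4] = 5+23 = 28 → [8, 8, 15, 23, 28, 3, 5]
k=5: seq[5] = 3+28 = 31 → [8, 8, 15, 23, 28, 31, 5]
k=6: seq[6] = 5+31 = 36 → [8, 8, 15, 23, 28, 31, 36]
sum = 149

149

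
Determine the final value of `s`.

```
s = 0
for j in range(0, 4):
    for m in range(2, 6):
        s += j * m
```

j=0,m=2: s = 0+0 = 0
j=0,m=3: s = 0+0 = 0
j=0,m=4: s = 0+0 = 0
j=0,m=5: s = 0+0 = 0
j=1,m=2: s = 0+2 = 2
j=1,m=3: s = 2+3 = 5
j=1,m=4: s = 5+4 = 9
j=1,m=5: s = 9+5 = 14
j=2,m=2: s = 14+4 = 18
j=2,m=3: s = 18+6 = 24
j=2,m=4: s = 24+8 = 32
j=2,m=5: s = 32+10 = 42
j=3,m=2: s = 42+6 = 48
j=3,m=3: s = 48+9 = 57
j=3,m=4: s = 57+12 = 69
j=3,m=5: s = 69+15 = 84

84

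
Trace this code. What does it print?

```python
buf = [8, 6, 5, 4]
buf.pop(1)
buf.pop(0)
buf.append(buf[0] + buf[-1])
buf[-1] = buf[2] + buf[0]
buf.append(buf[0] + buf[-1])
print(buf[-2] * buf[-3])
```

pop(1) removes 6 → [8, 5, 4]
pop(0) removes 8 → [5, 4]
append buf[0]+buf[-1] = 5+4 = 9 → [5, 4, 9]
buf[-1] = buf[2]+buf[0] = 9+5 = 14 → [5, 4, 14]
append buf[0]+buf[-1] = 5+14 = 19 → [5, 4, 14, 19]
buf[-2]*buf[-3] = 14*4 = 56

56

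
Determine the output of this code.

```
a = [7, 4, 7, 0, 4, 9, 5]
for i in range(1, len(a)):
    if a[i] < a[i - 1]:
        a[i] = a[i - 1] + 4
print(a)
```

i=1: 4<7, a[1] = 7+4 = 11 → [7, 11, 7, 0, 4, 9, 5]
i=2: 7<11, a[2] = 11+4 = 15 → [7, 11, 15, 0, 4, 9, 5]
i=3: 0<15, a[3] = 15+4 = 19 → [7, 11, 15, 19, 4, 9, 5]
i=4: 4<19, a[4] = 19+4 = 23 → [7, 11, 15, 19, 23, 9, 5]
i=5: 9<23, a[5] = 23+4 = 27 → [7, 11, 15, 19, 23, 27, 5]
i=6: 5<27, a[6] = 27+4 = 31 → [7, 11, 15, 19, 23, 27, 31]

[7, 11, 15, 19, 23, 27, 31]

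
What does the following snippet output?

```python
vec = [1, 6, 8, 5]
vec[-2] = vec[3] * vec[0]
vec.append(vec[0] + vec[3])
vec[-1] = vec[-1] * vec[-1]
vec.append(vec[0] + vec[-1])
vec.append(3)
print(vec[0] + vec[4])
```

vec[-2] = vec[3]*vec[0] = 5*1 = 5 → [1, 6, 5, 5]
append vec[0]+vec[3] = 1+5 = 6 → [1, 6, 5, 5, 6]
vec[-1] = vec[-1]*vec[-1] = 6*6 = 36 → [1, 6, 5, 5, 36]
append vec[0]+vec[-1] = 1+36 = 37 → [1, 6, 5, 5, 36, 37]
append 3 → [1, 6, 5, 5, 36, 37, 3]
vec[0]+vec[4] = 1+36 = 37

37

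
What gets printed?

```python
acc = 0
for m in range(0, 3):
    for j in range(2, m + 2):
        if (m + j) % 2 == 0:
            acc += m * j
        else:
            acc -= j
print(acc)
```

m=1,j=2: odd sum, acc = 0-2 = -2
m=2,j=2: even sum, acc = (-2)+4 = 2
m=2,j=3: odd sum, acc = 2-3 = -1

-1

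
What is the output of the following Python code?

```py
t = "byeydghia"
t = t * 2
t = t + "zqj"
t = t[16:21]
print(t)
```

repeat ×2 → 'byeydghiabyeydghia'
+ 'zqj' → 'byeydghiabyeydghiazqj'
slice [16:21] → 'iazqj'

iazqj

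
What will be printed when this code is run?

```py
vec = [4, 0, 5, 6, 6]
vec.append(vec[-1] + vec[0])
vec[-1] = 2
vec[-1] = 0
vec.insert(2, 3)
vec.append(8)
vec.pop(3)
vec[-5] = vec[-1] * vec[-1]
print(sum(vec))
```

88

append vec[-1]+vec[0] = 6+4 = 10 → [4, 0, 5, 6, 6, 10]
vec[-1] = 2 → [4, 0, 5, 6, 6, 2]
vec[-1] = 0 → [4, 0, 5, 6, 6, 0]
insert 3 at 2 → [4, 0, 3, 5, 6, 6, 0]
append 8 → [4, 0, 3, 5, 6, 6, 0, 8]
pop(3) removes 5 → [4, 0, 3, 6, 6, 0, 8]
vec[-5] = vec[-1]*vec[-1] = 8*8 = 64 → [4, 0, 64, 6, 6, 0, 8]
sum = 88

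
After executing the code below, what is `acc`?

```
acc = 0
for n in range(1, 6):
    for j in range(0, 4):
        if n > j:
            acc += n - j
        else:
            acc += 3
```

52

n=1,j=0: 1>0, acc = 0+1 = 1
n=1,j=1: not 1>1, acc = 1+3 = 4
n=1,j=2: not 1>2, acc = 4+3 = 7
n=1,j=3: not 1>3, acc = 7+3 = 10
n=2,j=0: 2>0, acc = 10+2 = 12
n=2,j=1: 2>1, acc = 12+1 = 13
n=2,j=2: not 2>2, acc = 13+3 = 16
n=2,j=3: not 2>3, acc = 16+3 = 19
n=3,j=0: 3>0, acc = 19+3 = 22
n=3,j=1: 3>1, acc = 22+2 = 24
n=3,j=2: 3>2, acc = 24+1 = 25
n=3,j=3: not 3>3, acc = 25+3 = 28
n=4,j=0: 4>0, acc = 28+4 = 32
n=4,j=1: 4>1, acc = 32+3 = 35
n=4,j=2: 4>2, acc = 35+2 = 37
n=4,j=3: 4>3, acc = 37+1 = 38
n=5,j=0: 5>0, acc = 38+5 = 43
n=5,j=1: 5>1, acc = 43+4 = 47
n=5,j=2: 5>2, acc = 47+3 = 50
n=5,j=3: 5>3, acc = 50+2 = 52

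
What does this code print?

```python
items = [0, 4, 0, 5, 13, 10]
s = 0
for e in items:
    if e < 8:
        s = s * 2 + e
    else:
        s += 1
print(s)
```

23

e=0: <8, s = 0*2+0 = 0
e=4: <8, s = 0*2+4 = 4
e=0: <8, s = 4*2+0 = 8
e=5: <8, s = 8*2+5 = 21
e=13: not <8, s = 21+1 = 22
e=10: not <8, s = 22+1 = 23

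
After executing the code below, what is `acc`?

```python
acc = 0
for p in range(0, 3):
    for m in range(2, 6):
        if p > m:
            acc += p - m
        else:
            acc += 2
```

p=0,m=2: not 0>2, acc = 0+2 = 2
p=0,m=3: not 0>3, acc = 2+2 = 4
p=0,m=4: not 0>4, acc = 4+2 = 6
p=0,m=5: not 0>5, acc = 6+2 = 8
p=1,m=2: not 1>2, acc = 8+2 = 10
p=1,m=3: not 1>3, acc = 10+2 = 12
p=1,m=4: not 1>4, acc = 12+2 = 14
p=1,m=5: not 1>5, acc = 14+2 = 16
p=2,m=2: not 2>2, acc = 16+2 = 18
p=2,m=3: not 2>3, acc = 18+2 = 20
p=2,m=4: not 2>4, acc = 20+2 = 22
p=2,m=5: not 2>5, acc = 22+2 = 24

24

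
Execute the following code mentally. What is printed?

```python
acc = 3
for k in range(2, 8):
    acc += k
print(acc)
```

30

k=2: acc = 3+2 = 5
k=3: acc = 5+3 = 8
k=4: acc = 8+4 = 12
k=5: acc = 12+5 = 17
k=6: acc = 17+6 = 23
k=7: acc = 23+7 = 30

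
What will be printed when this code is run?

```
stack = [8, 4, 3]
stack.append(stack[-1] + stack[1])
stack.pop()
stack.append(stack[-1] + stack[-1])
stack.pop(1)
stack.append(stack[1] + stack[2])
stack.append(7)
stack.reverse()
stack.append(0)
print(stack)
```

append stack[-1]+stack[1] = 3+4 = 7 → [8, 4, 3, 7]
pop() removes 7 → [8, 4, 3]
append stack[-1]+stack[-1] = 3+3 = 6 → [8, 4, 3, 6]
pop(1) removes 4 → [8, 3, 6]
append stack[1]+stack[2] = 3+6 = 9 → [8, 3, 6, 9]
append 7 → [8, 3, 6, 9, 7]
reverse → [7, 9, 6, 3, 8]
append 0 → [7, 9, 6, 3, 8, 0]

[7, 9, 6, 3, 8, 0]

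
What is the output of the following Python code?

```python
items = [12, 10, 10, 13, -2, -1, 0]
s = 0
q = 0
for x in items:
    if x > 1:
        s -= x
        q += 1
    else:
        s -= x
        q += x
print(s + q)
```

x=12: >1, s = 0-12 = -12; q=1
x=10: >1, s = (-12)-10 = -22; q=2
x=10: >1, s = (-22)-10 = -32; q=3
x=13: >1, s = (-32)-13 = -45; q=4
x=-2: not >1, s = (-45)-(-2) = -43; q=2
x=-1: not >1, s = (-43)-(-1) = -42; q=1
x=0: not >1, s = (-42)-0 = -42; q=1
s+q = (-42)+1 = -41

-41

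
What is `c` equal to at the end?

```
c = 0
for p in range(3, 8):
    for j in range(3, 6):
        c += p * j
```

p=3,j=3: c = 0+9 = 9
p=3,j=4: c = 9+12 = 21
p=3,j=5: c = 21+15 = 36
p=4,j=3: c = 36+12 = 48
p=4,j=4: c = 48+16 = 64
p=4,j=5: c = 64+20 = 84
p=5,j=3: c = 84+15 = 99
p=5,j=4: c = 99+20 = 119
p=5,j=5: c = 119+25 = 144
p=6,j=3: c = 144+18 = 162
p=6,j=4: c = 162+24 = 186
p=6,j=5: c = 186+30 = 216
p=7,j=3: c = 216+21 = 237
p=7,j=4: c = 237+28 = 265
p=7,j=5: c = 265+35 = 300

300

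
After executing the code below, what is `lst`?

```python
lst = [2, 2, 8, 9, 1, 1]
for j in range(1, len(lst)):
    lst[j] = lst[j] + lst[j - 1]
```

[2, 4, 12, 21, 22, 23]

j=1: lst[1] = 2+2 = 4 → [2, 4, 8, 9, 1, 1]
j=2: lst[2] = 8+4 = 12 → [2, 4, 12, 9, 1, 1]
j=3: lst[3] = 9+12 = 21 → [2, 4, 12, 21, 1, 1]
j=4: lst[4] = 1+21 = 22 → [2, 4, 12, 21, 22, 1]
j=5: lst[5] = 1+22 = 23 → [2, 4, 12, 21, 22, 23]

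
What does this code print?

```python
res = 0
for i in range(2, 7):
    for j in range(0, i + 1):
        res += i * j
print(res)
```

265

i=2,j=0: res = 0+0 = 0
i=2,j=1: res = 0+2 = 2
i=2,j=2: res = 2+4 = 6
i=3,j=0: res = 6+0 = 6
i=3,j=1: res = 6+3 = 9
i=3,j=2: res = 9+6 = 15
i=3,j=3: res = 15+9 = 24
i=4,j=0: res = 24+0 = 24
i=4,j=1: res = 24+4 = 28
i=4,j=2: res = 28+8 = 36
i=4,j=3: res = 36+12 = 48
i=4,j=4: res = 48+16 = 64
i=5,j=0: res = 64+0 = 64
i=5,j=1: res = 64+5 = 69
i=5,j=2: res = 69+10 = 79
i=5,j=3: res = 79+15 = 94
i=5,j=4: res = 94+20 = 114
i=5,j=5: res = 114+25 = 139
i=6,j=0: res = 139+0 = 139
i=6,j=1: res = 139+6 = 145
i=6,j=2: res = 145+12 = 157
i=6,j=3: res = 157+18 = 175
i=6,j=4: res = 175+24 = 199
i=6,j=5: res = 199+30 = 229
i=6,j=6: res = 229+36 = 265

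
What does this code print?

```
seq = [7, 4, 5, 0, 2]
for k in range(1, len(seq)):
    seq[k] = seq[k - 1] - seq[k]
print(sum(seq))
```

k=1: seq[1] = 7-4 = 3 → [7, 3, 5, 0, 2]
k=2: seq[2] = 3-5 = -2 → [7, 3, -2, 0, 2]
k=3: seq[3] = (-2)-0 = -2 → [7, 3, -2, -2, 2]
k=4: seq[4] = (-2)-2 = -4 → [7, 3, -2, -2, -4]
sum = 2

2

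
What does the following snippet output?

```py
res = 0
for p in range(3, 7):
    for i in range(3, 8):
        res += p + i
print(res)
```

190

p=3,i=3: res = 0+6 = 6
p=3,i=4: res = 6+7 = 13
p=3,i=5: res = 13+8 = 21
p=3,i=6: res = 21+9 = 30
p=3,i=7: res = 30+10 = 40
p=4,i=3: res = 40+7 = 47
p=4,i=4: res = 47+8 = 55
p=4,i=5: res = 55+9 = 64
p=4,i=6: res = 64+10 = 74
p=4,i=7: res = 74+11 = 85
p=5,i=3: res = 85+8 = 93
p=5,i=4: res = 93+9 = 102
p=5,i=5: res = 102+10 = 112
p=5,i=6: res = 112+11 = 123
p=5,i=7: res = 123+12 = 135
p=6,i=3: res = 135+9 = 144
p=6,i=4: res = 144+10 = 154
p=6,i=5: res = 154+11 = 165
p=6,i=6: res = 165+12 = 177
p=6,i=7: res = 177+13 = 190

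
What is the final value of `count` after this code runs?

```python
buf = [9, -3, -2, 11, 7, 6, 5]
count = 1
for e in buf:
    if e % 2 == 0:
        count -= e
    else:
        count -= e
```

-32

e=9: not even, count = 1-9 = -8
e=-3: not even, count = (-8)-(-3) = -5
e=-2: even, count = (-5)-(-2) = -3
e=11: not even, count = (-3)-11 = -14
e=7: not even, count = (-14)-7 = -21
e=6: even, count = (-21)-6 = -27
e=5: not even, count = (-27)-5 = -32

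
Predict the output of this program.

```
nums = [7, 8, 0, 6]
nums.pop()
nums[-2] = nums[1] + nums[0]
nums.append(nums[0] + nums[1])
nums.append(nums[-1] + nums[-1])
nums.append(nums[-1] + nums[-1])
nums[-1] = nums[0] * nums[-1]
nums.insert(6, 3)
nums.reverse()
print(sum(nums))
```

707

pop() removes 6 → [7, 8, 0]
nums[-2] = nums[1]+nums[0] = 8+7 = 15 → [7, 15, 0]
append nums[0]+nums[1] = 7+15 = 22 → [7, 15, 0, 22]
append nums[-1]+nums[-1] = 22+22 = 44 → [7, 15, 0, 22, 44]
append nums[-1]+nums[-1] = 44+44 = 88 → [7, 15, 0, 22, 44, 88]
nums[-1] = nums[0]*nums[-1] = 7*88 = 616 → [7, 15, 0, 22, 44, 616]
insert 3 at 6 → [7, 15, 0, 22, 44, 616, 3]
reverse → [3, 616, 44, 22, 0, 15, 7]
sum = 707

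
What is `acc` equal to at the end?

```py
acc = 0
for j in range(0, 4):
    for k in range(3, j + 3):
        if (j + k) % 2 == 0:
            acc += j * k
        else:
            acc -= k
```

28

j=1,k=3: even sum, acc = 0+3 = 3
j=2,k=3: odd sum, acc = 3-3 = 0
j=2,k=4: even sum, acc = 0+8 = 8
j=3,k=3: even sum, acc = 8+9 = 17
j=3,k=4: odd sum, acc = 17-4 = 13
j=3,k=5: even sum, acc = 13+15 = 28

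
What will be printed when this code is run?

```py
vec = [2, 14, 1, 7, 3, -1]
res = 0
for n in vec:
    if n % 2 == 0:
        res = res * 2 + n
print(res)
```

n=2: even, res = 0*2+2 = 2
n=14: even, res = 2*2+14 = 18
n=1: not even
n=7: not even
n=3: not even
n=-1: not even

18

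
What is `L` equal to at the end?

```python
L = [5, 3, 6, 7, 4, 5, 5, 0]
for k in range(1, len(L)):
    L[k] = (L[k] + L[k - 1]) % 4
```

k=1: L[1] = (3+5)%4 = 0 → [5, 0, 6, 7, 4, 5, 5, 0]
k=2: L[2] = (6+0)%4 = 2 → [5, 0, 2, 7, 4, 5, 5, 0]
k=3: L[3] = (7+2)%4 = 1 → [5, 0, 2, 1, 4, 5, 5, 0]
k=4: L[4] = (4+1)%4 = 1 → [5, 0, 2, 1, 1, 5, 5, 0]
k=5: L[5] = (5+1)%4 = 2 → [5, 0, 2, 1, 1, 2, 5, 0]
k=6: L[6] = (5+2)%4 = 3 → [5, 0, 2, 1, 1, 2, 3, 0]
k=7: L[7] = (0+3)%4 = 3 → [5, 0, 2, 1, 1, 2, 3, 3]

[5, 0, 2, 1, 1, 2, 3, 3]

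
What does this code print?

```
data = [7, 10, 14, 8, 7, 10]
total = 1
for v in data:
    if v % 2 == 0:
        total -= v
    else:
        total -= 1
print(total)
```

v=7: not even, total = 1-1 = 0
v=10: even, total = 0-10 = -10
v=14: even, total = (-10)-14 = -24
v=8: even, total = (-24)-8 = -32
v=7: not even, total = (-32)-1 = -33
v=10: even, total = (-33)-10 = -43

-43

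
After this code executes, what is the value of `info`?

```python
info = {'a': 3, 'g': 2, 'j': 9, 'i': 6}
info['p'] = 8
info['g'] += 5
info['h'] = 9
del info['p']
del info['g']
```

info['p'] = 8 → {'a': 3, 'g': 2, 'j': 9, 'i': 6, 'p': 8}
info['g'] = 2+5 = 7 → {'a': 3, 'g': 7, 'j': 9, 'i': 6, 'p': 8}
info['h'] = 9 → {'a': 3, 'g': 7, 'j': 9, 'i': 6, 'p': 8, 'h': 9}
del 'p' → {'a': 3, 'g': 7, 'j': 9, 'i': 6, 'h': 9}
del 'g' → {'a': 3, 'j': 9, 'i': 6, 'h': 9}

{'a': 3, 'j': 9, 'i': 6, 'h': 9}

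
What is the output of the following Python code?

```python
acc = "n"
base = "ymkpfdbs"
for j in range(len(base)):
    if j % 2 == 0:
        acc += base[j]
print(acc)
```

nykfb

j=0: add 'y' → 'ny'
j=1: skip
j=2: add 'k' → 'nyk'
j=3: skip
j=4: add 'f' → 'nykf'
j=5: skip
j=6: add 'b' → 'nykfb'
j=7: skip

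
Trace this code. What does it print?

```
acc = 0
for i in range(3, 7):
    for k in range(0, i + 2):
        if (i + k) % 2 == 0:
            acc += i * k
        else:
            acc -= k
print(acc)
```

i=3,k=0: odd sum, acc = 0-0 = 0
i=3,k=1: even sum, acc = 0+3 = 3
i=3,k=2: odd sum, acc = 3-2 = 1
i=3,k=3: even sum, acc = 1+9 = 10
i=3,k=4: odd sum, acc = 10-4 = 6
i=4,k=0: even sum, acc = 6+0 = 6
i=4,k=1: odd sum, acc = 6-1 = 5
i=4,k=2: even sum, acc = 5+8 = 13
i=4,k=3: odd sum, acc = 13-3 = 10
i=4,k=4: even sum, acc = 10+16 = 26
i=4,k=5: odd sum, acc = 26-5 = 21
i=5,k=0: odd sum, acc = 21-0 = 21
i=5,k=1: even sum, acc = 21+5 = 26
i=5,k=2: odd sum, acc = 26-2 = 24
i=5,k=3: even sum, acc = 24+15 = 39
i=5,k=4: odd sum, acc = 39-4 = 35
i=5,k=5: even sum, acc = 35+25 = 60
i=5,k=6: odd sum, acc = 60-6 = 54
i=6,k=0: even sum, acc = 54+0 = 54
i=6,k=1: odd sum, acc = 54-1 = 53
i=6,k=2: even sum, acc = 53+12 = 65
i=6,k=3: odd sum, acc = 65-3 = 62
i=6,k=4: even sum, acc = 62+24 = 86
i=6,k=5: odd sum, acc = 86-5 = 81
i=6,k=6: even sum, acc = 81+36 = 117
i=6,k=7: odd sum, acc = 117-7 = 110

110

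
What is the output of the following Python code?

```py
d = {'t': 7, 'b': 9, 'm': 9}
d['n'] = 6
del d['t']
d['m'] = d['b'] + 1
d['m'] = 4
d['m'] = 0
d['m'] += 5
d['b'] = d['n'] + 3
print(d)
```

{'b': 9, 'm': 5, 'n': 6}

d['n'] = 6 → {'t': 7, 'b': 9, 'm': 9, 'n': 6}
del 't' → {'b': 9, 'm': 9, 'n': 6}
d['m'] = d['b']+1 = 10 → {'b': 9, 'm': 10, 'n': 6}
d['m'] = 4 → {'b': 9, 'm': 4, 'n': 6}
d['m'] = 0 → {'b': 9, 'm': 0, 'n': 6}
d['m'] = 0+5 = 5 → {'b': 9, 'm': 5, 'n': 6}
d['b'] = d['n']+3 = 9 → {'b': 9, 'm': 5, 'n': 6}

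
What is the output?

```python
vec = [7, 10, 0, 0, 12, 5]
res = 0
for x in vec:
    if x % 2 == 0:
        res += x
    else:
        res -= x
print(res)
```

x=7: not even, res = 0-7 = -7
x=10: even, res = (-7)+10 = 3
x=0: even, res = 3+0 = 3
x=0: even, res = 3+0 = 3
x=12: even, res = 3+12 = 15
x=5: not even, res = 15-5 = 10

10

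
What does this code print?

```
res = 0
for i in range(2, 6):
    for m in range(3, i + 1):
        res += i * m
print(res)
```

i=3,m=3: res = 0+9 = 9
i=4,m=3: res = 9+12 = 21
i=4,m=4: res = 21+16 = 37
i=5,m=3: res = 37+15 = 52
i=5,m=4: res = 52+20 = 72
i=5,m=5: res = 72+25 = 97

97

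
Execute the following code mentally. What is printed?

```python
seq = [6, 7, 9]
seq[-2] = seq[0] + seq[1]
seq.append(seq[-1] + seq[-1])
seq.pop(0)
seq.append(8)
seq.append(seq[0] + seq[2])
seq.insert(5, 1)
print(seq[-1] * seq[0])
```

seq[-2] = seq[0]+seq[1] = 6+7 = 13 → [6, 13, 9]
append seq[-1]+seq[-1] = 9+9 = 18 → [6, 13, 9, 18]
pop(0) removes 6 → [13, 9, 18]
append 8 → [13, 9, 18, 8]
append seq[0]+seq[2] = 13+18 = 31 → [13, 9, 18, 8, 31]
insert 1 at 5 → [13, 9, 18, 8, 31, 1]
seq[-1]*seq[0] = 1*13 = 13

13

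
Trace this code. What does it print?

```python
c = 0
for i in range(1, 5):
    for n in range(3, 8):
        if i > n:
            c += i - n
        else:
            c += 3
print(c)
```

58

i=1,n=3: not 1>3, c = 0+3 = 3
i=1,n=4: not 1>4, c = 3+3 = 6
i=1,n=5: not 1>5, c = 6+3 = 9
i=1,n=6: not 1>6, c = 9+3 = 12
i=1,n=7: not 1>7, c = 12+3 = 15
i=2,n=3: not 2>3, c = 15+3 = 18
i=2,n=4: not 2>4, c = 18+3 = 21
i=2,n=5: not 2>5, c = 21+3 = 24
i=2,n=6: not 2>6, c = 24+3 = 27
i=2,n=7: not 2>7, c = 27+3 = 30
i=3,n=3: not 3>3, c = 30+3 = 33
i=3,n=4: not 3>4, c = 33+3 = 36
i=3,n=5: not 3>5, c = 36+3 = 39
i=3,n=6: not 3>6, c = 39+3 = 42
i=3,n=7: not 3>7, c = 42+3 = 45
i=4,n=3: 4>3, c = 45+1 = 46
i=4,n=4: not 4>4, c = 46+3 = 49
i=4,n=5: not 4>5, c = 49+3 = 52
i=4,n=6: not 4>6, c = 52+3 = 55
i=4,n=7: not 4>7, c = 55+3 = 58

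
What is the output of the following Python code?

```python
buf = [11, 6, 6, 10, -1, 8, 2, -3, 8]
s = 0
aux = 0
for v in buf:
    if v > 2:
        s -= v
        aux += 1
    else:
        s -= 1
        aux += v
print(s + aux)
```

v=11: >2, s = 0-11 = -11; aux=1
v=6: >2, s = (-11)-6 = -17; aux=2
v=6: >2, s = (-17)-6 = -23; aux=3
v=10: >2, s = (-23)-10 = -33; aux=4
v=-1: not >2, s = (-33)-1 = -34; aux=3
v=8: >2, s = (-34)-8 = -42; aux=4
v=2: not >2, s = (-42)-1 = -43; aux=6
v=-3: not >2, s = (-43)-1 = -44; aux=3
v=8: >2, s = (-44)-8 = -52; aux=4
s+aux = (-52)+4 = -48

-48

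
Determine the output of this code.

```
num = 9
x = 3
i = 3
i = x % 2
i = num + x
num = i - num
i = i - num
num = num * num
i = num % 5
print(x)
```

i = 3%2 = 1
i = 9+3 = 12
num = 12-9 = 3
i = 12-3 = 9
num = 3*3 = 9
i = 9%5 = 4

3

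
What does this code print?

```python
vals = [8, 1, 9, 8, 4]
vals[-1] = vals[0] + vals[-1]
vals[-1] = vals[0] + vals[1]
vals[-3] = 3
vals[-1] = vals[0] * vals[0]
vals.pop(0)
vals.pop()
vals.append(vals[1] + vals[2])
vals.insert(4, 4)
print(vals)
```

[1, 3, 8, 11, 4]

vals[-1] = vals[0]+vals[-1] = 8+4 = 12 → [8, 1, 9, 8, 12]
vals[-1] = vals[0]+vals[1] = 8+1 = 9 → [8, 1, 9, 8, 9]
vals[-3] = 3 → [8, 1, 3, 8, 9]
vals[-1] = vals[0]*vals[0] = 8*8 = 64 → [8, 1, 3, 8, 64]
pop(0) removes 8 → [1, 3, 8, 64]
pop() removes 64 → [1, 3, 8]
append vals[1]+vals[2] = 3+8 = 11 → [1, 3, 8, 11]
insert 4 at 4 → [1, 3, 8, 11, 4]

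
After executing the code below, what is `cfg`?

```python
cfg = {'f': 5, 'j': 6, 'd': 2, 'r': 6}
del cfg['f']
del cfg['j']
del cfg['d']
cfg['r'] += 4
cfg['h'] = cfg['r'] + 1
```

{'r': 10, 'h': 11}

del 'f' → {'j': 6, 'd': 2, 'r': 6}
del 'j' → {'d': 2, 'r': 6}
del 'd' → {'r': 6}
cfg['r'] = 6+4 = 10 → {'r': 10}
cfg['h'] = cfg['r']+1 = 11 → {'r': 10, 'h': 11}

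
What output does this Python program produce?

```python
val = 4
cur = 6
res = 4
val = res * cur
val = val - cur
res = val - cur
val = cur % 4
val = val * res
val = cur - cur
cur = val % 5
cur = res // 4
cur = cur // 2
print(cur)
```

val = 4*6 = 24
val = 24-6 = 18
res = 18-6 = 12
val = 6%4 = 2
val = 2*12 = 24
val = 6-6 = 0
cur = 0%5 = 0
cur = 12//4 = 3
cur = 3//2 = 1

1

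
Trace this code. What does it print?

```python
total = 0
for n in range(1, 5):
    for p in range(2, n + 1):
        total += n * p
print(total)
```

n=2,p=2: total = 0+4 = 4
n=3,p=2: total = 4+6 = 10
n=3,p=3: total = 10+9 = 19
n=4,p=2: total = 19+8 = 27
n=4,p=3: total = 27+12 = 39
n=4,p=4: total = 39+16 = 55

55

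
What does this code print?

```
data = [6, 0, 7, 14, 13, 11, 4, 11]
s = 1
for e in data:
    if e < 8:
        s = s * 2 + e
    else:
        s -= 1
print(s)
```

75

e=6: <8, s = 1*2+6 = 8
e=0: <8, s = 8*2+0 = 16
e=7: <8, s = 16*2+7 = 39
e=14: not <8, s = 39-1 = 38
e=13: not <8, s = 38-1 = 37
e=11: not <8, s = 37-1 = 36
e=4: <8, s = 36*2+4 = 76
e=11: not <8, s = 76-1 = 75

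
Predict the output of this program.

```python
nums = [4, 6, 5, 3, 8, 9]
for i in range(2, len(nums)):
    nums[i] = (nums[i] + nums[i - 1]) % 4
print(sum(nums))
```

20

i=2: nums[2] = (5+6)%4 = 3 → [4, 6, 3, 3, 8, 9]
i=3: nums[3] = (3+3)%4 = 2 → [4, 6, 3, 2, 8, 9]
i=4: nums[4] = (8+2)%4 = 2 → [4, 6, 3, 2, 2, 9]
i=5: nums[5] = (9+2)%4 = 3 → [4, 6, 3, 2, 2, 3]
sum = 20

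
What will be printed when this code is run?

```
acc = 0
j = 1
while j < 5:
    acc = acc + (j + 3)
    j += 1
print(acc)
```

j=1: acc = 0+4 = 4
j=2: acc = 4+5 = 9
j=3: acc = 9+6 = 15
j=4: acc = 15+7 = 22

22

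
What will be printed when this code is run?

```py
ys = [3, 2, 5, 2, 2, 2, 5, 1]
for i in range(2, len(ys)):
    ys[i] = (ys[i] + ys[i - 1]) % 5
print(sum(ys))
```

22

i=2: ys[2] = (5+2)%5 = 2 → [3, 2, 2, 2, 2, 2, 5, 1]
i=3: ys[3] = (2+2)%5 = 4 → [3, 2, 2, 4, 2, 2, 5, 1]
i=4: ys[4] = (2+4)%5 = 1 → [3, 2, 2, 4, 1, 2, 5, 1]
i=5: ys[5] = (2+1)%5 = 3 → [3, 2, 2, 4, 1, 3, 5, 1]
i=6: ys[6] = (5+3)%5 = 3 → [3, 2, 2, 4, 1, 3, 3, 1]
i=7: ys[7] = (1+3)%5 = 4 → [3, 2, 2, 4, 1, 3, 3, 4]
sum = 22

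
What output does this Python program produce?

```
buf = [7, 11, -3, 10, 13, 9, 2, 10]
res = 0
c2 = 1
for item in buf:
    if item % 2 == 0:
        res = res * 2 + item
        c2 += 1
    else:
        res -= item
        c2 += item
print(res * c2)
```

item=7: not even, res = 0-7 = -7; c2=8
item=11: not even, res = (-7)-11 = -18; c2=19
item=-3: not even, res = (-18)-(-3) = -15; c2=16
item=10: even, res = (-15)*2+10 = -20; c2=17
item=13: not even, res = (-20)-13 = -33; c2=30
item=9: not even, res = (-33)-9 = -42; c2=39
item=2: even, res = (-42)*2+2 = -82; c2=40
item=10: even, res = (-82)*2+10 = -154; c2=41
res*c2 = (-154)*41 = -6314

-6314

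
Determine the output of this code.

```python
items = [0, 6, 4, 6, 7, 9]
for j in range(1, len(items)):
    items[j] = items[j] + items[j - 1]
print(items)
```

[0, 6, 10, 16, 23, 32]

j=1: items[1] = 6+0 = 6 → [0, 6, 4, 6, 7, 9]
j=2: items[2] = 4+6 = 10 → [0, 6, 10, 6, 7, 9]
j=3: items[3] = 6+10 = 16 → [0, 6, 10, 16, 7, 9]
j=4: items[4] = 7+16 = 23 → [0, 6, 10, 16, 23, 9]
j=5: items[5] = 9+23 = 32 → [0, 6, 10, 16, 23, 32]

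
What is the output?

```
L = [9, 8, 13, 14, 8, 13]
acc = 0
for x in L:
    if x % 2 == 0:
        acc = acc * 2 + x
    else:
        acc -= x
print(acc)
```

x=9: not even, acc = 0-9 = -9
x=8: even, acc = (-9)*2+8 = -10
x=13: not even, acc = (-10)-13 = -23
x=14: even, acc = (-23)*2+14 = -32
x=8: even, acc = (-32)*2+8 = -56
x=13: not even, acc = (-56)-13 = -69

-69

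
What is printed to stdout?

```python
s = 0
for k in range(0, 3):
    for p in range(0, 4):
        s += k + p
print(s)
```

30

k=0,p=0: s = 0+0 = 0
k=0,p=1: s = 0+1 = 1
k=0,p=2: s = 1+2 = 3
k=0,p=3: s = 3+3 = 6
k=1,p=0: s = 6+1 = 7
k=1,p=1: s = 7+2 = 9
k=1,p=2: s = 9+3 = 12
k=1,p=3: s = 12+4 = 16
k=2,p=0: s = 16+2 = 18
k=2,p=1: s = 18+3 = 21
k=2,p=2: s = 21+4 = 25
k=2,p=3: s = 25+5 = 30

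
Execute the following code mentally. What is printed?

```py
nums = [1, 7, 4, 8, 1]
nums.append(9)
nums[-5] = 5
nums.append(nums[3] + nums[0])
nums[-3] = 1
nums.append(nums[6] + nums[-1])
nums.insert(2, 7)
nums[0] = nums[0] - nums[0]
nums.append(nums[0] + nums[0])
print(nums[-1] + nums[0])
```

append 9 → [1, 7, 4, 8, 1, 9]
nums[-5] = 5 → [1, 5, 4, 8, 1, 9]
append nums[3]+nums[0] = 8+1 = 9 → [1, 5, 4, 8, 1, 9, 9]
nums[-3] = 1 → [1, 5, 4, 8, 1, 9, 9]
append nums[6]+nums[-1] = 9+9 = 18 → [1, 5, 4, 8, 1, 9, 9, 18]
insert 7 at 2 → [1, 5, 7, 4, 8, 1, 9, 9, 18]
nums[0] = nums[0]-nums[0] = 1-1 = 0 → [0, 5, 7, 4, 8, 1, 9, 9, 18]
append nums[0]+nums[0] = 0+0 = 0 → [0, 5, 7, 4, 8, 1, 9, 9, 18, 0]
nums[-1]+nums[0] = 0+0 = 0

0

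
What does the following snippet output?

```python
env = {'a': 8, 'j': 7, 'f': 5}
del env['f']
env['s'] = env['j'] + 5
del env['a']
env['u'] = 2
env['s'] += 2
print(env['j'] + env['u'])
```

del 'f' → {'a': 8, 'j': 7}
env['s'] = env['j']+5 = 12 → {'a': 8, 'j': 7, 's': 12}
del 'a' → {'j': 7, 's': 12}
env['u'] = 2 → {'j': 7, 's': 12, 'u': 2}
env['s'] = 12+2 = 14 → {'j': 7, 's': 14, 'u': 2}
env['j']+env['u'] = 7+2 = 9

9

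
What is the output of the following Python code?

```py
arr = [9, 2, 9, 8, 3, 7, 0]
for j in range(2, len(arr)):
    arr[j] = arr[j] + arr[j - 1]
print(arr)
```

j=2: arr[2] = 9+2 = 11 → [9, 2, 11, 8, 3, 7, 0]
j=3: arr[3] = 8+11 = 19 → [9, 2, 11, 19, 3, 7, 0]
j=4: arr[4] = 3+19 = 22 → [9, 2, 11, 19, 22, 7, 0]
j=5: arr[5] = 7+22 = 29 → [9, 2, 11, 19, 22, 29, 0]
j=6: arr[6] = 0+29 = 29 → [9, 2, 11, 19, 22, 29, 29]

[9, 2, 11, 19, 22, 29, 29]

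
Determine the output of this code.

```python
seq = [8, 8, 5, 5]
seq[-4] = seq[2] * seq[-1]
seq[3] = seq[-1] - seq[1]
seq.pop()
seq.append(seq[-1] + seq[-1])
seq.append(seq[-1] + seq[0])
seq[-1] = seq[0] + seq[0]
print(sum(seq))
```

98

seq[-4] = seq[2]*seq[-1] = 5*5 = 25 → [25, 8, 5, 5]
seq[3] = seq[-1]-seq[1] = 5-8 = -3 → [25, 8, 5, -3]
pop() removes -3 → [25, 8, 5]
append seq[-1]+seq[-1] = 5+5 = 10 → [25, 8, 5, 10]
append seq[-1]+seq[0] = 10+25 = 35 → [25, 8, 5, 10, 35]
seq[-1] = seq[0]+seq[0] = 25+25 = 50 → [25, 8, 5, 10, 50]
sum = 98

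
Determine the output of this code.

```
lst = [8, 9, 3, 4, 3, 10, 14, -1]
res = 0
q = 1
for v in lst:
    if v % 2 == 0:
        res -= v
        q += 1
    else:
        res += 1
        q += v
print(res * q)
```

-608

v=8: even, res = 0-8 = -8; q=2
v=9: not even, res = (-8)+1 = -7; q=11
v=3: not even, res = (-7)+1 = -6; q=14
v=4: even, res = (-6)-4 = -10; q=15
v=3: not even, res = (-10)+1 = -9; q=18
v=10: even, res = (-9)-10 = -19; q=19
v=14: even, res = (-19)-14 = -33; q=20
v=-1: not even, res = (-33)+1 = -32; q=19
res*q = (-32)*19 = -608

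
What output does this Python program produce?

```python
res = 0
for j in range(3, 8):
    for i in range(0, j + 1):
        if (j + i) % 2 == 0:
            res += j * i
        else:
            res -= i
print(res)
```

j=3,i=0: odd sum, res = 0-0 = 0
j=3,i=1: even sum, res = 0+3 = 3
j=3,i=2: odd sum, res = 3-2 = 1
j=3,i=3: even sum, res = 1+9 = 10
j=4,i=0: even sum, res = 10+0 = 10
j=4,i=1: odd sum, res = 10-1 = 9
j=4,i=2: even sum, res = 9+8 = 17
j=4,i=3: odd sum, res = 17-3 = 14
j=4,i=4: even sum, res = 14+16 = 30
j=5,i=0: odd sum, res = 30-0 = 30
j=5,i=1: even sum, res = 30+5 = 35
j=5,i=2: odd sum, res = 35-2 = 33
j=5,i=3: even sum, res = 33+15 = 48
j=5,i=4: odd sum, res = 48-4 = 44
j=5,i=5: even sum, res = 44+25 = 69
j=6,i=0: even sum, res = 69+0 = 69
j=6,i=1: odd sum, res = 69-1 = 68
j=6,i=2: even sum, res = 68+12 = 80
j=6,i=3: odd sum, res = 80-3 = 77
j=6,i=4: even sum, res = 77+24 = 101
j=6,i=5: odd sum, res = 101-5 = 96
j=6,i=6: even sum, res = 96+36 = 132
j=7,i=0: odd sum, res = 132-0 = 132
j=7,i=1: even sum, res = 132+7 = 139
j=7,i=2: odd sum, res = 139-2 = 137
j=7,i=3: even sum, res = 137+21 = 158
j=7,i=4: odd sum, res = 158-4 = 154
j=7,i=5: even sum, res = 154+35 = 189
j=7,i=6: odd sum, res = 189-6 = 183
j=7,i=7: even sum, res = 183+49 = 232

232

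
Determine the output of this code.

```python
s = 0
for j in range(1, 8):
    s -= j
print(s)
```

-28

j=1: s = 0-1 = -1
j=2: s = (-1)-2 = -3
j=3: s = (-3)-3 = -6
j=4: s = (-6)-4 = -10
j=5: s = (-10)-5 = -15
j=6: s = (-15)-6 = -21
j=7: s = (-21)-7 = -28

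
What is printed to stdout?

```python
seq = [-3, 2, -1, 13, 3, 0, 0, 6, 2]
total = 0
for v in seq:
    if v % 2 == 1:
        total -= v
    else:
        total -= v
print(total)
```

-22

v=-3: odd, total = 0-(-3) = 3
v=2: not odd, total = 3-2 = 1
v=-1: odd, total = 1-(-1) = 2
v=13: odd, total = 2-13 = -11
v=3: odd, total = (-11)-3 = -14
v=0: not odd, total = (-14)-0 = -14
v=0: not odd, total = (-14)-0 = -14
v=6: not odd, total = (-14)-6 = -20
v=2: not odd, total = (-20)-2 = -22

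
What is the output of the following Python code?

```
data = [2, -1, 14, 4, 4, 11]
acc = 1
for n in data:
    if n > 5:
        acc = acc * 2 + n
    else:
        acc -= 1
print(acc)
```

31

n=2: not >5, acc = 1-1 = 0
n=-1: not >5, acc = 0-1 = -1
n=14: >5, acc = (-1)*2+14 = 12
n=4: not >5, acc = 12-1 = 11
n=4: not >5, acc = 11-1 = 10
n=11: >5, acc = 10*2+11 = 31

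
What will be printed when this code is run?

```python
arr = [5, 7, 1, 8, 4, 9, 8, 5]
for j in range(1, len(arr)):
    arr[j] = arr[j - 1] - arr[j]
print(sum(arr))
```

-119

j=1: arr[1] = 5-7 = -2 → [5, -2, 1, 8, 4, 9, 8, 5]
j=2: arr[2] = (-2)-1 = -3 → [5, -2, -3, 8, 4, 9, 8, 5]
j=3: arr[3] = (-3)-8 = -11 → [5, -2, -3, -11, 4, 9, 8, 5]
j=4: arr[4] = (-11)-4 = -15 → [5, -2, -3, -11, -15, 9, 8, 5]
j=5: arr[5] = (-15)-9 = -24 → [5, -2, -3, -11, -15, -24, 8, 5]
j=6: arr[6] = (-24)-8 = -32 → [5, -2, -3, -11, -15, -24, -32, 5]
j=7: arr[7] = (-32)-5 = -37 → [5, -2, -3, -11, -15, -24, -32, -37]
sum = -119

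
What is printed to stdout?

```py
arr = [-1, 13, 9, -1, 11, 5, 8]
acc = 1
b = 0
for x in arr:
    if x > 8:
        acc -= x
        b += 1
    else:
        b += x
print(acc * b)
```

-448

x=-1: not >8; b=-1
x=13: >8, acc = 1-13 = -12; b=0
x=9: >8, acc = (-12)-9 = -21; b=1
x=-1: not >8; b=0
x=11: >8, acc = (-21)-11 = -32; b=1
x=5: not >8; b=6
x=8: not >8; b=14
acc*b = (-32)*14 = -448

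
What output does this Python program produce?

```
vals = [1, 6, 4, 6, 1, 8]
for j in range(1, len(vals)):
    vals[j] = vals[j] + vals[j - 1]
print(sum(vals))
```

80

j=1: vals[1] = 6+1 = 7 → [1, 7, 4, 6, 1, 8]
j=2: vals[2] = 4+7 = 11 → [1, 7, 11, 6, 1, 8]
j=3: vals[3] = 6+11 = 17 → [1, 7, 11, 17, 1, 8]
j=4: vals[4] = 1+17 = 18 → [1, 7, 11, 17, 18, 8]
j=5: vals[5] = 8+18 = 26 → [1, 7, 11, 17, 18, 26]
sum = 80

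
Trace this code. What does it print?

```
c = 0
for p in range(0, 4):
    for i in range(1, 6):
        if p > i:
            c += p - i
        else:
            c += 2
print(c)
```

38

p=0,i=1: not 0>1, c = 0+2 = 2
p=0,i=2: not 0>2, c = 2+2 = 4
p=0,i=3: not 0>3, c = 4+2 = 6
p=0,i=4: not 0>4, c = 6+2 = 8
p=0,i=5: not 0>5, c = 8+2 = 10
p=1,i=1: not 1>1, c = 10+2 = 12
p=1,i=2: not 1>2, c = 12+2 = 14
p=1,i=3: not 1>3, c = 14+2 = 16
p=1,i=4: not 1>4, c = 16+2 = 18
p=1,i=5: not 1>5, c = 18+2 = 20
p=2,i=1: 2>1, c = 20+1 = 21
p=2,i=2: not 2>2, c = 21+2 = 23
p=2,i=3: not 2>3, c = 23+2 = 25
p=2,i=4: not 2>4, c = 25+2 = 27
p=2,i=5: not 2>5, c = 27+2 = 29
p=3,i=1: 3>1, c = 29+2 = 31
p=3,i=2: 3>2, c = 31+1 = 32
p=3,i=3: not 3>3, c = 32+2 = 34
p=3,i=4: not 3>4, c = 34+2 = 36
p=3,i=5: not 3>5, c = 36+2 = 38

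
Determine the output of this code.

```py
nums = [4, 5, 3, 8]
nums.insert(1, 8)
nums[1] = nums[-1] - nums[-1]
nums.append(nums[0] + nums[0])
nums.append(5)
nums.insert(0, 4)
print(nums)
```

[4, 4, 0, 5, 3, 8, 8, 5]

insert 8 at 1 → [4, 8, 5, 3, 8]
nums[1] = nums[-1]-nums[-1] = 8-8 = 0 → [4, 0, 5, 3, 8]
append nums[0]+nums[0] = 4+4 = 8 → [4, 0, 5, 3, 8, 8]
append 5 → [4, 0, 5, 3, 8, 8, 5]
insert 4 at 0 → [4, 4, 0, 5, 3, 8, 8, 5]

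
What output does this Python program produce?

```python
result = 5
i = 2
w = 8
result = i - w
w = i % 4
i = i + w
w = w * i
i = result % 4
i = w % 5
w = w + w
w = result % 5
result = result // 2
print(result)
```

result = 2-8 = -6
w = 2%4 = 2
i = 2+2 = 4
w = 2*4 = 8
i = (-6)%4 = 2
i = 8%5 = 3
w = 8+8 = 16
w = (-6)%5 = 4
result = (-6)//2 = -3

-3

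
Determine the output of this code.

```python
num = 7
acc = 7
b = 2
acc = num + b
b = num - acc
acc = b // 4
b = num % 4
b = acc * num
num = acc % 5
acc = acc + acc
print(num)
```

4

acc = 7+2 = 9
b = 7-9 = -2
acc = (-2)//4 = -1
b = 7%4 = 3
b = (-1)*7 = -7
num = (-1)%5 = 4
acc = (-1)+(-1) = -2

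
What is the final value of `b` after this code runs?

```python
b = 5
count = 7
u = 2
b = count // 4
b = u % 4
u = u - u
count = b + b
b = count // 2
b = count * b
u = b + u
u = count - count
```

b = 7//4 = 1
b = 2%4 = 2
u = 2-2 = 0
count = 2+2 = 4
b = 4//2 = 2
b = 4*2 = 8
u = 8+0 = 8
u = 4-4 = 0

8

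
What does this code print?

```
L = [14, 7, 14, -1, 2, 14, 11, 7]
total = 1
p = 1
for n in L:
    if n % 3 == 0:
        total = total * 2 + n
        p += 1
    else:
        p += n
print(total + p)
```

n=14: not %3==0; p=15
n=7: not %3==0; p=22
n=14: not %3==0; p=36
n=-1: not %3==0; p=35
n=2: not %3==0; p=37
n=14: not %3==0; p=51
n=11: not %3==0; p=62
n=7: not %3==0; p=69
total+p = 1+69 = 70

70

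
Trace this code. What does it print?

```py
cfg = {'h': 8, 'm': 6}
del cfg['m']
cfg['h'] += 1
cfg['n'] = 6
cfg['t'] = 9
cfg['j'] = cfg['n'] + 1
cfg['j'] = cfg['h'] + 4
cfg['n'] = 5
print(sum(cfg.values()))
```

del 'm' → {'h': 8}
cfg['h'] = 8+1 = 9 → {'h': 9}
cfg['n'] = 6 → {'h': 9, 'n': 6}
cfg['t'] = 9 → {'h': 9, 'n': 6, 't': 9}
cfg['j'] = cfg['n']+1 = 7 → {'h': 9, 'n': 6, 't': 9, 'j': 7}
cfg['j'] = cfg['h']+4 = 13 → {'h': 9, 'n': 6, 't': 9, 'j': 13}
cfg['n'] = 5 → {'h': 9, 'n': 5, 't': 9, 'j': 13}
sum of values = 36

36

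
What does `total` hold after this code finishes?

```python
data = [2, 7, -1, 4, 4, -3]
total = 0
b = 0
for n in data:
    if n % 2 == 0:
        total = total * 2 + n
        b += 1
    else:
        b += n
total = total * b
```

n=2: even, total = 0*2+2 = 2; b=1
n=7: not even; b=8
n=-1: not even; b=7
n=4: even, total = 2*2+4 = 8; b=8
n=4: even, total = 8*2+4 = 20; b=9
n=-3: not even; b=6
total*b = 20*6 = 120

120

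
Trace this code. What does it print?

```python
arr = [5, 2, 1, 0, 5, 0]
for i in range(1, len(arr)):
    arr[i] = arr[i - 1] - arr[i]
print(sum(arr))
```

6

i=1: arr[1] = 5-2 = 3 → [5, 3, 1, 0, 5, 0]
i=2: arr[2] = 3-1 = 2 → [5, 3, 2, 0, 5, 0]
i=3: arr[3] = 2-0 = 2 → [5, 3, 2, 2, 5, 0]
i=4: arr[4] = 2-5 = -3 → [5, 3, 2, 2, -3, 0]
i=5: arr[5] = (-3)-0 = -3 → [5, 3, 2, 2, -3, -3]
sum = 6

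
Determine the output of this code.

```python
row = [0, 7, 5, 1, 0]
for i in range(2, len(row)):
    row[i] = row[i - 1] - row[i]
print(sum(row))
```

11

i=2: row[2] = 7-5 = 2 → [0, 7, 2, 1, 0]
i=3: row[3] = 2-1 = 1 → [0, 7, 2, 1, 0]
i=4: row[4] = 1-0 = 1 → [0, 7, 2, 1, 1]
sum = 11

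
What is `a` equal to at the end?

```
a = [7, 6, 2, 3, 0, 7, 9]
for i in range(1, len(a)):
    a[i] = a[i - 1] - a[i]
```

i=1: a[1] = 7-6 = 1 → [7, 1, 2, 3, 0, 7, 9]
i=2: a[2] = 1-2 = -1 → [7, 1, -1, 3, 0, 7, 9]
i=3: a[3] = (-1)-3 = -4 → [7, 1, -1, -4, 0, 7, 9]
i=4: a[4] = (-4)-0 = -4 → [7, 1, -1, -4, -4, 7, 9]
i=5: a[5] = (-4)-7 = -11 → [7, 1, -1, -4, -4, -11, 9]
i=6: a[6] = (-11)-9 = -20 → [7, 1, -1, -4, -4, -11, -20]

[7, 1, -1, -4, -4, -11, -20]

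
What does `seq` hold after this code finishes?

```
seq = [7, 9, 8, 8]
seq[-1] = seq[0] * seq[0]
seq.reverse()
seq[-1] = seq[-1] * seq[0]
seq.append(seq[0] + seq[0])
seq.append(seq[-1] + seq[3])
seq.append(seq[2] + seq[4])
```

[49, 8, 9, 343, 98, 441, 107]

seq[-1] = seq[0]*seq[0] = 7*7 = 49 → [7, 9, 8, 49]
reverse → [49, 8, 9, 7]
seq[-1] = seq[-1]*seq[0] = 7*49 = 343 → [49, 8, 9, 343]
append seq[0]+seq[0] = 49+49 = 98 → [49, 8, 9, 343, 98]
append seq[-1]+seq[3] = 98+343 = 441 → [49, 8, 9, 343, 98, 441]
append seq[2]+seq[4] = 9+98 = 107 → [49, 8, 9, 343, 98, 441, 107]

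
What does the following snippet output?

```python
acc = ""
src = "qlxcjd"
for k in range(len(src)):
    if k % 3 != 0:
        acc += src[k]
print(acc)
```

k=0: skip
k=1: add 'l' → 'l'
k=2: add 'x' → 'lx'
k=3: skip
k=4: add 'j' → 'lxj'
k=5: add 'd' → 'lxjd'

lxjd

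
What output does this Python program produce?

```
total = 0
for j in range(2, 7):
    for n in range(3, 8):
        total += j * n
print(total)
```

500

j=2,n=3: total = 0+6 = 6
j=2,n=4: total = 6+8 = 14
j=2,n=5: total = 14+10 = 24
j=2,n=6: total = 24+12 = 36
j=2,n=7: total = 36+14 = 50
j=3,n=3: total = 50+9 = 59
j=3,n=4: total = 59+12 = 71
j=3,n=5: total = 71+15 = 86
j=3,n=6: total = 86+18 = 104
j=3,n=7: total = 104+21 = 125
j=4,n=3: total = 125+12 = 137
j=4,n=4: total = 137+16 = 153
j=4,n=5: total = 153+20 = 173
j=4,n=6: total = 173+24 = 197
j=4,n=7: total = 197+28 = 225
j=5,n=3: total = 225+15 = 240
j=5,n=4: total = 240+20 = 260
j=5,n=5: total = 260+25 = 285
j=5,n=6: total = 285+30 = 315
j=5,n=7: total = 315+35 = 350
j=6,n=3: total = 350+18 = 368
j=6,n=4: total = 368+24 = 392
j=6,n=5: total = 392+30 = 422
j=6,n=6: total = 422+36 = 458
j=6,n=7: total = 458+42 = 500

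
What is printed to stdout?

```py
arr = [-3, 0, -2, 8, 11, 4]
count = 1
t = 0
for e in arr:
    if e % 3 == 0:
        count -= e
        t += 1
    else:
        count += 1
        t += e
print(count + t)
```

31

e=-3: %3==0, count = 1-(-3) = 4; t=1
e=0: %3==0, count = 4-0 = 4; t=2
e=-2: not %3==0, count = 4+1 = 5; t=0
e=8: not %3==0, count = 5+1 = 6; t=8
e=11: not %3==0, count = 6+1 = 7; t=19
e=4: not %3==0, count = 7+1 = 8; t=23
count+t = 8+23 = 31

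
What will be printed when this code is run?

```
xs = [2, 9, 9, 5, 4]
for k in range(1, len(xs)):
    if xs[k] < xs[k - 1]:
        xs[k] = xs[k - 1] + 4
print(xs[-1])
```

17

k=1: 9>=2, unchanged → [2, 9, 9, 5, 4]
k=2: 9>=9, unchanged → [2, 9, 9, 5, 4]
k=3: 5<9, xs[3] = 9+4 = 13 → [2, 9, 9, 13, 4]
k=4: 4<13, xs[4] = 13+4 = 17 → [2, 9, 9, 13, 17]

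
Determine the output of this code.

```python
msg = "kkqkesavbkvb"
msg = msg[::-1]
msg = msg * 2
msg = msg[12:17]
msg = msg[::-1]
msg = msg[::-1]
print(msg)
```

bvkbv

reverse → 'bvkbvasekqkk'
repeat ×2 → 'bvkbvasekqkkbvkbvasekqkk'
slice [12:17] → 'bvkbv'
reverse → 'vbkvb'
reverse → 'bvkbv'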